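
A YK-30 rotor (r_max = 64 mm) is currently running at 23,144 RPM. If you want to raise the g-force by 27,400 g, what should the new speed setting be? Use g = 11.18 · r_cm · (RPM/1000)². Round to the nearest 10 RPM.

≈ 30310 RPM

r = 64 mm = 6.4 cm
Current RCF = 11.18 × 6.4 × (23.144)² = 11.18 × 6.4 × 535.644736 ≈ 38,326.5 × g
Target RCF = 38,326.5 + 27,400 = 65,726.5 × g
(N/1000)² = 65,726.5 / 71.552 = 918.5837
N = 1000 × √918.5837 ≈ 30,308.1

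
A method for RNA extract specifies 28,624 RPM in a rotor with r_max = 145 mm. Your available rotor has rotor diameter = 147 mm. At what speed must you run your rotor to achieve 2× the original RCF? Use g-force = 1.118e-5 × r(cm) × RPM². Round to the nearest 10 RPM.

≈ 56860 RPM

Original rotor: r = 145 mm = 14.5 cm
RCF_original = 1.118 × 10⁻⁵ × 14.5 × (28624)² = 1.118 × 10⁻⁵ × 14.5 × 819,333,376 ≈ 132,822.1 × g
Target RCF = 2 × 132,822.1 ≈ 265,644.2 × g
Your rotor: r = 147 mm / 2 = 73.5 mm = 7.35 cm
265,644.2 = 1.118 × 10⁻⁵ × 7.35 × N²
N² = 265,644.2 / (8.2173 × 10⁻⁵) = 3,232,743,115
N ≈ √3,232,743,115 ≈ 56,857.2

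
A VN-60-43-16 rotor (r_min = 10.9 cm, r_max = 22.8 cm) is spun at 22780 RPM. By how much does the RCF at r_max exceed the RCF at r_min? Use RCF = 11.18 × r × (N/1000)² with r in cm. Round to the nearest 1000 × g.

RCF_max = 11.18 × 22.8 × (22.78)² = 11.18 × 22.8 × 518.9284 ≈ 132,276.9 × g
RCF_min = 11.18 × 10.9 × (22.78)² = 11.18 × 10.9 × 518.9284 ≈ 63,237.7 × g
ΔRCF = 132,276.9 − 63,237.7 = 69,039.2

ΔRCF ≈ 69000 ×g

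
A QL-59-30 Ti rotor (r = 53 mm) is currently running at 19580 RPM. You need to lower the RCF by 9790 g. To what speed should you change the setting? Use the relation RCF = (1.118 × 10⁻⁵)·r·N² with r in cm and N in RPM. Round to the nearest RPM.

N₂ ≈ 14770 RPM

r = 53 mm = 5.3 cm
Current RCF = 1.118 × 10⁻⁵ × 5.3 × (19580)² = 1.118 × 10⁻⁵ × 5.3 × 383,376,400 ≈ 22,716.6 × g
Target RCF = 22,716.6 − 9,790 = 12,926.6 × g
N² = 12,926.6 / (5.9254 × 10⁻⁵) = 218,155,736
N ≈ √218,155,736 ≈ 14,770.1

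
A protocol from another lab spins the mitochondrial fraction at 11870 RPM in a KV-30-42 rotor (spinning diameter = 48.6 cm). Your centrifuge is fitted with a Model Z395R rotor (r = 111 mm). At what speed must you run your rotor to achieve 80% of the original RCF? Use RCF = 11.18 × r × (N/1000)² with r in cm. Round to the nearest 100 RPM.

≈ 15700 RPM

Original rotor: r = 48.6 / 2 = 24.3 cm
RCF_original = 11.18 × 24.3 × (11.87)² = 11.18 × 24.3 × 140.8969 ≈ 38,278 × g
Target RCF = 0.8 × 38,278 ≈ 30,622.4 × g
Your rotor: r = 111 mm = 11.1 cm
30,622.4 = 11.18 × 11.1 × (N/1000)²
(N/1000)² = 30,622.4 / 124.098 = 246.7598
N = 1000 × √246.7598 ≈ 15,708.6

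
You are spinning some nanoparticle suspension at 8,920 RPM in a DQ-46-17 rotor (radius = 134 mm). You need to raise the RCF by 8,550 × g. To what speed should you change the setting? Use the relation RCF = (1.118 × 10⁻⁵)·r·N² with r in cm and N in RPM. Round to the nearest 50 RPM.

r = 134 mm = 13.4 cm
Current RCF = 1.118 × 10⁻⁵ × 13.4 × (8920)² = 1.118 × 10⁻⁵ × 13.4 × 79,566,400 ≈ 11,920 × g
Target RCF = 11,920 + 8,550 = 20,470 × g
N² = 20,470 / (14.9812 × 10⁻⁵) = 136,637,920
N ≈ √136,637,920 ≈ 11,689.2

11700 RPM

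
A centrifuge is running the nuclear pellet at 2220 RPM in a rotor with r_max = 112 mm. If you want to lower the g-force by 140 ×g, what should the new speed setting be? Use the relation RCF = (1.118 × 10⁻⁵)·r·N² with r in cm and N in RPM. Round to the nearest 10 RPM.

N₂ ≈ 1950 RPM

r = 112 mm = 11.2 cm
Current RCF = 1.118 × 10⁻⁵ × 11.2 × (2220)² = 1.118 × 10⁻⁵ × 11.2 × 4,928,400 ≈ 617.1 × g
Target RCF = 617.1 − 140 = 477.1 × g
N² = 477.1 / (12.5216 × 10⁻⁵) = 3,810,216
N ≈ √3,810,216 ≈ 1,952.0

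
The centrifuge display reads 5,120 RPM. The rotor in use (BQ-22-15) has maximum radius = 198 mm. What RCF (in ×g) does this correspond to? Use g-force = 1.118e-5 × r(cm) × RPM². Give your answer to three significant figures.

5800 ×g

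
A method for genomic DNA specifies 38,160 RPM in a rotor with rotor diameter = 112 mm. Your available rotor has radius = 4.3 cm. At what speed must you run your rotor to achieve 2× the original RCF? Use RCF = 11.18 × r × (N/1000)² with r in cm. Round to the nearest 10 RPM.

61590 RPM

Original rotor: r = 112 mm / 2 = 56 mm = 5.6 cm
RCF = 11.18 × r × (N/1000)²
RCF_original = 11.18 × 5.6 × (38.16)² = 11.18 × 5.6 × 1,456.1856 ≈ 91,168.9 × g
Target RCF = 2 × 91,168.9 ≈ 182,337.8 × g
182,337.8 = 11.18 × 4.3 × (N/1000)²
(N/1000)² = 182,337.8 / 48.074 = 3792.857
N = 1000 × √3792.857 ≈ 61,586.2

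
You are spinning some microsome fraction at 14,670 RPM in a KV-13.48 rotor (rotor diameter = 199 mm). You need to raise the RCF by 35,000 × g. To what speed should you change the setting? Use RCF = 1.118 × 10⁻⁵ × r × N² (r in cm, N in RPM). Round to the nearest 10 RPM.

r = 199 mm / 2 = 99.5 mm = 9.95 cm
Current RCF = 1.118 × 10⁻⁵ × 9.95 × (14670)² = 1.118 × 10⁻⁵ × 9.95 × 215,208,900 ≈ 23,940.1 × g
Target RCF = 23,940.1 + 35,000 = 58,940.1 × g
N² = 58,940.1 / (11.1241 × 10⁻⁵) = 529,841,515
N ≈ √529,841,515 ≈ 23,018.3

N₂ ≈ 23020 RPM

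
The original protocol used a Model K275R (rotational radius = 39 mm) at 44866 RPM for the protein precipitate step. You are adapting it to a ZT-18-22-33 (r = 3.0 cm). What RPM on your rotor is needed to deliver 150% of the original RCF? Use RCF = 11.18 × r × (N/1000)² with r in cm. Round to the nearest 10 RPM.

≈ 62650 RPM

Original rotor: r = 39 mm = 3.9 cm
RCF_original = 11.18 × 3.9 × (44.866)² = 11.18 × 3.9 × 2,012.957956 ≈ 87,769 × g
Target RCF = 1.5 × 87,769 ≈ 131,653.5 × g
131,653.5 = 11.18 × 3 × (N/1000)²
(N/1000)² = 131,653.5 / 33.54 = 3925.268
N = 1000 × √3925.268 ≈ 62,652.0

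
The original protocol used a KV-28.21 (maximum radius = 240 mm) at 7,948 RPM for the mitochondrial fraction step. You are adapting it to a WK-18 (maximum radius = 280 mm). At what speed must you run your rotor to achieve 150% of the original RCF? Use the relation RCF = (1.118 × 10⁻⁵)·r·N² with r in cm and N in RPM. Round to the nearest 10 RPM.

Original rotor: r = 240 mm = 24.0 cm
RCF_original = 1.118 × 10⁻⁵ × 24 × (7948)² = 1.118 × 10⁻⁵ × 24 × 63,170,704 ≈ 16,950 × g
Target RCF = 1.5 × 16,950 ≈ 25,425 × g
Your rotor: r = 280 mm = 28.0 cm
25,425 = 1.118 × 10⁻⁵ × 28 × N²
N² = 25,425 / (31.304 × 10⁻⁵) = 81,219,652
N ≈ √81,219,652 ≈ 9,012.2

9010 RPM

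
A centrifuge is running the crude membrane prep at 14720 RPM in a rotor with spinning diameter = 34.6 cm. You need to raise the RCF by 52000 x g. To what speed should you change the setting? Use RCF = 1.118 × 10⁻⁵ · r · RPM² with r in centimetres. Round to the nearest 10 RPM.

N₂ ≈ 22030 RPM

r = 34.6 / 2 = 17.3 cm
Current RCF = 1.118 × 10⁻⁵ × 17.3 × (14720)² = 1.118 × 10⁻⁵ × 17.3 × 216,678,400 ≈ 41,908.6 × g
Target RCF = 41,908.6 + 52,000 = 93,908.6 × g
N² = 93,908.6 / (19.3414 × 10⁻⁵) = 485,531,554
N ≈ √485,531,554 ≈ 22,034.8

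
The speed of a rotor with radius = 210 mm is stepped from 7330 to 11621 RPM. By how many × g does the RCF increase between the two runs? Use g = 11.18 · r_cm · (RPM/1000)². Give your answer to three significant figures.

19100 × g

r = 210 mm = 21.0 cm
RCF₁ = 11.18 × 21 × (7.33)² = 11.18 × 21 × 53.7289 ≈ 12,614.5 × g
RCF₂ = 11.18 × 21 × (11.621)² = 11.18 × 21 × 135.047641 ≈ 31,706.5 × g
Increase = 31,706.5 − 12,614.5 = 19,092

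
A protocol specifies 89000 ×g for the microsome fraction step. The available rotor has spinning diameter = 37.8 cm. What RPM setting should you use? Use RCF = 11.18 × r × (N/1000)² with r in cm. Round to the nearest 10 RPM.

N ≈ 20520 RPM

r = 37.8 / 2 = 18.9 cm
89,000 = 11.18 × 18.9 × (N/1000)²
(N/1000)² = 89,000 / 211.302 = 421.1981
N = 1000 × √421.1981 ≈ 20,523.1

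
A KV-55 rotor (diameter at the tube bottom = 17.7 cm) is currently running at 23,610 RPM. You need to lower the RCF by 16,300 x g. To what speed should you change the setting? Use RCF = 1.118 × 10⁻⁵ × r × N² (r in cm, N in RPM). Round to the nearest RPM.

N₂ ≈ 19816 RPM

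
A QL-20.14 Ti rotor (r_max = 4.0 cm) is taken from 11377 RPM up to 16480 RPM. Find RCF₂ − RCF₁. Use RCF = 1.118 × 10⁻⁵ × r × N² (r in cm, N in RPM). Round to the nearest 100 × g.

RCF₁ = 1.118 × 10⁻⁵ × 4 × (11377)² = 1.118 × 10⁻⁵ × 4 × 129,436,129 ≈ 5,788.4 × g
RCF₂ = 1.118 × 10⁻⁵ × 4 × (16480)² = 1.118 × 10⁻⁵ × 4 × 271,590,400 ≈ 12,145.5 × g
Increase = 12,145.5 − 5,788.4 = 6,357.1

≈ 6400 ×g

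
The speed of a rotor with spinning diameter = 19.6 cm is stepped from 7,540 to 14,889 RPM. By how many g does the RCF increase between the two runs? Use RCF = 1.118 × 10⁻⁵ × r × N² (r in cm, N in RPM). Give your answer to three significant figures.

≈ 18100 g

r = 19.6 / 2 = 9.8 cm
RCF₁ = 1.118 × 10⁻⁵ × 9.8 × (7540)² = 1.118 × 10⁻⁵ × 9.8 × 56,851,600 ≈ 6,228.9 × g
RCF₂ = 1.118 × 10⁻⁵ × 9.8 × (14889)² = 1.118 × 10⁻⁵ × 9.8 × 221,682,321 ≈ 24,288.4 × g
Increase = 24,288.4 − 6,228.9 = 18,059.5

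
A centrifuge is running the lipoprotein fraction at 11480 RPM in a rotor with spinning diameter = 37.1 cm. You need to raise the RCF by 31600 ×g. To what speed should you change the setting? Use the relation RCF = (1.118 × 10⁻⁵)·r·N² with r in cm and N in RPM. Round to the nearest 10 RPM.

16860 RPM

r = 37.1 / 2 = 18.55 cm
Current RCF = 1.118 × 10⁻⁵ × 18.55 × (11480)² = 1.118 × 10⁻⁵ × 18.55 × 131,790,400 ≈ 27,331.9 × g
Target RCF = 27,331.9 + 31,600 = 58,931.9 × g
N² = 58,931.9 / (20.7389 × 10⁻⁵) = 284,161,166
N ≈ √284,161,166 ≈ 16,857.1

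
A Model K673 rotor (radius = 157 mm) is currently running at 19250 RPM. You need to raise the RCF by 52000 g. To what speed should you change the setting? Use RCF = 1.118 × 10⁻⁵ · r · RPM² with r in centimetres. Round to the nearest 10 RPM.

≈ 25820 RPM

r = 157 mm = 15.7 cm
Current RCF = 1.118 × 10⁻⁵ × 15.7 × (19250)² = 1.118 × 10⁻⁵ × 15.7 × 370,562,500 ≈ 65,043.4 × g
Target RCF = 65,043.4 + 52,000 = 117,043.4 × g
N² = 117,043.4 / (17.5526 × 10⁻⁵) = 666,815,173
N ≈ √666,815,173 ≈ 25,822.8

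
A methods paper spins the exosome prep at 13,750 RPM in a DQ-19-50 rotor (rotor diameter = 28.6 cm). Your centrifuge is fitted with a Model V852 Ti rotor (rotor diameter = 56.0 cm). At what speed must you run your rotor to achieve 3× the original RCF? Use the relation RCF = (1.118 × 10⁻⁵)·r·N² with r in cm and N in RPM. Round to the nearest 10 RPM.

17020 RPM

Original rotor: r = 28.6 / 2 = 14.3 cm
RCF = 1.118 × 10⁻⁵ × r × N²
RCF_original = 1.118 × 10⁻⁵ × 14.3 × (13750)² = 1.118 × 10⁻⁵ × 14.3 × 189,062,500 ≈ 30,226.2 × g
Target RCF = 3 × 30,226.2 ≈ 90,678.6 × g
Your rotor: r = 56.0 / 2 = 28 cm
90,678.6 = 1.118 × 10⁻⁵ × 28 × N²
N² = 90,678.6 / (31.304 × 10⁻⁵) = 289,670,969
N ≈ √289,670,969 ≈ 17,019.7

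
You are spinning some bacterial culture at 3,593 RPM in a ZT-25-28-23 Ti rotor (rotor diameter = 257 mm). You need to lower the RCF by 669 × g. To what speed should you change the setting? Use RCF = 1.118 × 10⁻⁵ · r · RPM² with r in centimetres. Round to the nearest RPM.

≈ 2873 RPM

r = 257 mm / 2 = 128.5 mm = 12.85 cm
Current RCF = 1.118 × 10⁻⁵ × 12.85 × (3593)² = 1.118 × 10⁻⁵ × 12.85 × 12,909,649 ≈ 1,854.6 × g
Target RCF = 1,854.6 − 669 = 1,185.6 × g
N² = 1,185.6 / (14.3663 × 10⁻⁵) = 8,252,647
N ≈ √8,252,647 ≈ 2,872.7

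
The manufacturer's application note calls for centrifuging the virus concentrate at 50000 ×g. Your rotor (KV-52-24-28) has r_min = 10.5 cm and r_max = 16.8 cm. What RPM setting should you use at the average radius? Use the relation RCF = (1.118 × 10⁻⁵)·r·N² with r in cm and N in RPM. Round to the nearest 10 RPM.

r_avg = (10.5 + 16.8) / 2 = 13.65 cm
RCF = 1.118 × 10⁻⁵ × r × N²
50,000 = 1.118 × 10⁻⁵ × 13.65 × N²
N² = 50,000 / (15.2607 × 10⁻⁵) = 327,638,968
N ≈ √327,638,968 ≈ 18,100.8

N ≈ 18100 RPM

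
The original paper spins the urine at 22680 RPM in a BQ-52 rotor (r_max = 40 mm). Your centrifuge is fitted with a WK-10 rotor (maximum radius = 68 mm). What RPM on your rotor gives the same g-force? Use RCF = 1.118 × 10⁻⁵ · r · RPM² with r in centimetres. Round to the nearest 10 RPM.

17390 RPM

Original rotor: r = 40 mm = 4.0 cm
RCF = 1.118 × 10⁻⁵ × r × N²
RCF_original = 1.118 × 10⁻⁵ × 4 × (22680)² = 1.118 × 10⁻⁵ × 4 × 514,382,400 ≈ 23,003.2 × g
Your rotor: r = 68 mm = 6.8 cm
23,003.2 = 1.118 × 10⁻⁵ × 6.8 × N²
N² = 23,003.2 / (7.6024 × 10⁻⁵) = 302,578,133
N ≈ √302,578,133 ≈ 17,394.8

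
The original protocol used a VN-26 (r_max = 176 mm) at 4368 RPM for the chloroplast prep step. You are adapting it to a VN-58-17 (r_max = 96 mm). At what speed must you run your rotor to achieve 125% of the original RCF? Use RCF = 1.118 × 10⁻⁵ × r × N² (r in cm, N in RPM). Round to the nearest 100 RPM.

6600 RPM

Original rotor: r = 176 mm = 17.6 cm
RCF = 1.118 × 10⁻⁵ × r × N²
RCF_original = 1.118 × 10⁻⁵ × 17.6 × (4368)² = 1.118 × 10⁻⁵ × 17.6 × 19,079,424 ≈ 3,754.2 × g
Target RCF = 1.25 × 3,754.2 ≈ 4,692.8 × g
Your rotor: r = 96 mm = 9.6 cm
4,692.8 = 1.118 × 10⁻⁵ × 9.6 × N²
N² = 4,692.8 / (10.7328 × 10⁻⁵) = 43,723,912
N ≈ √43,723,912 ≈ 6,612.4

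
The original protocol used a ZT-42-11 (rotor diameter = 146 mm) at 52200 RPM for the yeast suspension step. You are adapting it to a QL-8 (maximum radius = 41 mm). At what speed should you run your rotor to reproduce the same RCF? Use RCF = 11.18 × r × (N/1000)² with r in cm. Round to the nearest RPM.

69653 RPM

Original rotor: r = 146 mm / 2 = 73 mm = 7.3 cm
RCF_original = 11.18 × 7.3 × (52.2)² = 11.18 × 7.3 × 2,724.84 ≈ 222,385.1 × g
Your rotor: r = 41 mm = 4.1 cm
222,385.1 = 11.18 × 4.1 × (N/1000)²
(N/1000)² = 222,385.1 / 45.838 = 4851.545
N = 1000 × √4851.545 ≈ 69,653.0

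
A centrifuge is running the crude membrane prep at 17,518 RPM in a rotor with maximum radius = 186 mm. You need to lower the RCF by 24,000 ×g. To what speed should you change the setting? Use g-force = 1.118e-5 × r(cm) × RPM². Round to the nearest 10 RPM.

N₂ ≈ 13840 RPM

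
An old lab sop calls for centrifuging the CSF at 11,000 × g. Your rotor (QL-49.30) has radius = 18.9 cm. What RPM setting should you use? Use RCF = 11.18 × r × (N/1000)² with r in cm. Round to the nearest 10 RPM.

N ≈ 7220 RPM

RCF = 11.18 × r × (N/1000)²
11,000 = 11.18 × 18.9 × (N/1000)²
(N/1000)² = 11,000 / 211.302 = 52.05819
N = 1000 × √52.05819 ≈ 7,215.1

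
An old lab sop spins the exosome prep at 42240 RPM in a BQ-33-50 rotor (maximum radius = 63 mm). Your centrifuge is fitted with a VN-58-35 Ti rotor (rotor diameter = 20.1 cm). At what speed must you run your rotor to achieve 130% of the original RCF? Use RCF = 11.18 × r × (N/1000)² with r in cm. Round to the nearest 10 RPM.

Original rotor: r = 63 mm = 6.3 cm
RCF_original = 11.18 × 6.3 × (42.24)² = 11.18 × 6.3 × 1,784.2176 ≈ 125,669.6 × g
Target RCF = 1.3 × 125,669.6 ≈ 163,370.5 × g
Your rotor: r = 20.1 / 2 = 10.05 cm
163,370.5 = 11.18 × 10.05 × (N/1000)²
(N/1000)² = 163,370.5 / 112.359 = 1454.005
N = 1000 × √1454.005 ≈ 38,131.4

≈ 38130 RPM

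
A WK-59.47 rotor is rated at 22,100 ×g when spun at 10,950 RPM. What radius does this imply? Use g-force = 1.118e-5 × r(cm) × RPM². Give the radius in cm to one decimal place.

RCF = 1.118 × 10⁻⁵ × r × N²
22100 = 1.118 × 10⁻⁵ × r × (10950)²
r = 22100 / (1.118 × 10⁻⁵ × 119,902,500) = 22100 / 1340.51 ≈ 16.486 cm

r ≈ 16.5 cm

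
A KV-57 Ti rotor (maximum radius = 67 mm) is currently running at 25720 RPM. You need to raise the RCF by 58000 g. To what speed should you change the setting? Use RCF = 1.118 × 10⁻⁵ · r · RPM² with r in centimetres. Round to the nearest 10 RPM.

N₂ ≈ 37890 RPM

r = 67 mm = 6.7 cm
Current RCF = 1.118 × 10⁻⁵ × 6.7 × (25720)² = 1.118 × 10⁻⁵ × 6.7 × 661,518,400 ≈ 49,551.7 × g
Target RCF = 49,551.7 + 58,000 = 107,551.7 × g
N² = 107,551.7 / (7.4906 × 10⁻⁵) = 1,435,822,231
N ≈ √1,435,822,231 ≈ 37,892.2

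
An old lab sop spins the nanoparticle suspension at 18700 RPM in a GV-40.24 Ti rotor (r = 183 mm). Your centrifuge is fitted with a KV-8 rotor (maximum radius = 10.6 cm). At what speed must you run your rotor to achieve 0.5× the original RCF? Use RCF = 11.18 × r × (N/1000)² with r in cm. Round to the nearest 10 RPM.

17370 RPM

Original rotor: r = 183 mm = 18.3 cm
RCF_original = 11.18 × 18.3 × (18.7)² = 11.18 × 18.3 × 349.69 ≈ 71,544.5 × g
Target RCF = 0.5 × 71,544.5 ≈ 35,772.2 × g
35,772.2 = 11.18 × 10.6 × (N/1000)²
(N/1000)² = 35,772.2 / 118.508 = 301.8547
N = 1000 × √301.8547 ≈ 17,374.0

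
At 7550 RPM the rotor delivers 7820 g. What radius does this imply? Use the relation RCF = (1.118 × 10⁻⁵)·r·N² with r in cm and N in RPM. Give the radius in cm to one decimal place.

≈ 12.3 cm

7820 = 1.118 × 10⁻⁵ × r × (7550)²
r = 7820 / (1.118 × 10⁻⁵ × 57,002,500) = 7820 / 637.288 ≈ 12.271 cm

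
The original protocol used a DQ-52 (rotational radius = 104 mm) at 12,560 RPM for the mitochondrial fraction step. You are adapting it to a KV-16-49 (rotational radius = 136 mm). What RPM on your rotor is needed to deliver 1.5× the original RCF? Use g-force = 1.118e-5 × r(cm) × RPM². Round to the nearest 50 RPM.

Original rotor: r = 104 mm = 10.4 cm
RCF = 1.118 × 10⁻⁵ × r × N²
RCF_original = 1.118 × 10⁻⁵ × 10.4 × (12560)² = 1.118 × 10⁻⁵ × 10.4 × 157,753,600 ≈ 18,342.3 × g
Target RCF = 1.5 × 18,342.3 ≈ 27,513.4 × g
Your rotor: r = 136 mm = 13.6 cm
27,513.4 = 1.118 × 10⁻⁵ × 13.6 × N²
N² = 27,513.4 / (15.2048 × 10⁻⁵) = 180,952,068
N ≈ √180,952,068 ≈ 13,451.8

≈ 13450 RPM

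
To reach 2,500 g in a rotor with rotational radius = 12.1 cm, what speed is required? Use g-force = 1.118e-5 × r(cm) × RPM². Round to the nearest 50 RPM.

N ≈ 4300 RPM

2,500 = 1.118 × 10⁻⁵ × 12.1 × N²
N² = 2,500 / (13.5278 × 10⁻⁵) = 18,480,462
N ≈ √18,480,462 ≈ 4,298.9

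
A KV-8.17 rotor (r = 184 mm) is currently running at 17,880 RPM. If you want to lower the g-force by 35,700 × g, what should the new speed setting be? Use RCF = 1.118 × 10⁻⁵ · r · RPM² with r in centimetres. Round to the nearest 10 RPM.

r = 184 mm = 18.4 cm
Current RCF = 1.118 × 10⁻⁵ × 18.4 × (17880)² = 1.118 × 10⁻⁵ × 18.4 × 319,694,400 ≈ 65,765 × g
Target RCF = 65,765 − 35,700 = 30,065 × g
N² = 30,065 / (20.5712 × 10⁻⁵) = 146,150,929
N ≈ √146,150,929 ≈ 12,089.3

≈ 12090 RPM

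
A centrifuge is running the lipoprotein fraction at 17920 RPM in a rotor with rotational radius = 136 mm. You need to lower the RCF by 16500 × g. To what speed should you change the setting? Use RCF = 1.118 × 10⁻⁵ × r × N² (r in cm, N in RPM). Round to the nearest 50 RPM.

14600 RPM

r = 136 mm = 13.6 cm
Current RCF = 1.118 × 10⁻⁵ × 13.6 × (17920)² = 1.118 × 10⁻⁵ × 13.6 × 321,126,400 ≈ 48,826.6 × g
Target RCF = 48,826.6 − 16,500 = 32,326.6 × g
N² = 32,326.6 / (15.2048 × 10⁻⁵) = 212,607,861
N ≈ √212,607,861 ≈ 14,581.1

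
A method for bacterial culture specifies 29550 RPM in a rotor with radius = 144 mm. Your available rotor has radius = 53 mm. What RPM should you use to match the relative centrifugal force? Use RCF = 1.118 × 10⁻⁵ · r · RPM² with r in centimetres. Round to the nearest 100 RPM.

Original rotor: r = 144 mm = 14.4 cm
RCF_original = 1.118 × 10⁻⁵ × 14.4 × (29550)² = 1.118 × 10⁻⁵ × 14.4 × 873,202,500 ≈ 140,578.6 × g
Your rotor: r = 53 mm = 5.3 cm
140,578.6 = 1.118 × 10⁻⁵ × 5.3 × N²
N² = 140,578.6 / (5.9254 × 10⁻⁵) = 2,372,474,432
N ≈ √2,372,474,432 ≈ 48,708.1

≈ 48700 RPM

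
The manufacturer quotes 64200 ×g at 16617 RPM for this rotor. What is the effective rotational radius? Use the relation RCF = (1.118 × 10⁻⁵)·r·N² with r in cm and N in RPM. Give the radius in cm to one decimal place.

≈ 20.8 cm

RCF = 1.118 × 10⁻⁵ × r × N²
64200 = 1.118 × 10⁻⁵ × r × (16617)²
r = 64200 / (1.118 × 10⁻⁵ × 276,124,689) = 64200 / 3087.074 ≈ 20.796 cm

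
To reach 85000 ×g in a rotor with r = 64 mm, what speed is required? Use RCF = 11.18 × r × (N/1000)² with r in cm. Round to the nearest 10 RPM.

N ≈ 34470 RPM

r = 64 mm = 6.4 cm
RCF = 11.18 × r × (N/1000)²
85,000 = 11.18 × 6.4 × (N/1000)²
(N/1000)² = 85,000 / 71.552 = 1187.947
N = 1000 × √1187.947 ≈ 34,466.6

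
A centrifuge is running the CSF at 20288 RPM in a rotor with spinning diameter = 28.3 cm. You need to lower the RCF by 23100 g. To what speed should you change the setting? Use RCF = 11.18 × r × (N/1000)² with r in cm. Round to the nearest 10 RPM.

≈ 16300 RPM

r = 28.3 / 2 = 14.15 cm
Current RCF = 11.18 × 14.15 × (20.288)² = 11.18 × 14.15 × 411.602944 ≈ 65,114.4 × g
Target RCF = 65,114.4 − 23,100 = 42,014.4 × g
(N/1000)² = 42,014.4 / 158.197 = 265.5828
N = 1000 × √265.5828 ≈ 16,296.7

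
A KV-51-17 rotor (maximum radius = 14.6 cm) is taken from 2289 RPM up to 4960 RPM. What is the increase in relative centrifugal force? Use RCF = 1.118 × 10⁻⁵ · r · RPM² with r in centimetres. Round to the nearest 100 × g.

≈ 3200 g

RCF₁ = 1.118 × 10⁻⁵ × 14.6 × (2289)² = 1.118 × 10⁻⁵ × 14.6 × 5,239,521 ≈ 855.2 × g
RCF₂ = 1.118 × 10⁻⁵ × 14.6 × (4960)² = 1.118 × 10⁻⁵ × 14.6 × 24,601,600 ≈ 4,015.7 × g
Increase = 4,015.7 − 855.2 = 3,160.5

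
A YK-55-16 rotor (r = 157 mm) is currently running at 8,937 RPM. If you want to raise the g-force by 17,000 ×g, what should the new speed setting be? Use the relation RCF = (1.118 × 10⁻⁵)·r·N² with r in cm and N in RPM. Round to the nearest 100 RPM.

N₂ ≈ 13300 RPM

r = 157 mm = 15.7 cm
Current RCF = 1.118 × 10⁻⁵ × 15.7 × (8937)² = 1.118 × 10⁻⁵ × 15.7 × 79,869,969 ≈ 14,019.3 × g
Target RCF = 14,019.3 + 17,000 = 31,019.3 × g
N² = 31,019.3 / (17.5526 × 10⁻⁵) = 176,721,967
N ≈ √176,721,967 ≈ 13,293.7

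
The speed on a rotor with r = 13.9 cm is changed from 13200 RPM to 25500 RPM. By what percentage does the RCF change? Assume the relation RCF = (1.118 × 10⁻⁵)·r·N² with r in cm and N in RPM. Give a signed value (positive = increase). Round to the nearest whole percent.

+273%

RCF ∝ N², so the ratio is (25500/13200)² = (1.931818)² = 3.7319.
Change = 3.7319 − 1 = +2.7319 → +273.2%.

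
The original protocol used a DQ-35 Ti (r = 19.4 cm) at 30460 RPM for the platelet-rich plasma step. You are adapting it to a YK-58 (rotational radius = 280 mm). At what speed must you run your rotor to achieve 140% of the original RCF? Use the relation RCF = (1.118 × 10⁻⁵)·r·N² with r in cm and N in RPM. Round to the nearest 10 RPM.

RCF_original = 1.118 × 10⁻⁵ × 19.4 × (30460)² = 1.118 × 10⁻⁵ × 19.4 × 927,811,600 ≈ 201,234.9 × g
Target RCF = 1.4 × 201,234.9 ≈ 281,728.9 × g
Your rotor: r = 280 mm = 28.0 cm
281,728.9 = 1.118 × 10⁻⁵ × 28 × N²
N² = 281,728.9 / (31.304 × 10⁻⁵) = 899,977,319
N ≈ √899,977,319 ≈ 29,999.6

≈ 30000 RPM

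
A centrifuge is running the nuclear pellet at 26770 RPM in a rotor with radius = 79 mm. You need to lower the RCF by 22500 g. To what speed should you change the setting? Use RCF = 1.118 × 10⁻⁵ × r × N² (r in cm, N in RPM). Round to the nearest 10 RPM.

21490 RPM

r = 79 mm = 7.9 cm
Current RCF = 1.118 × 10⁻⁵ × 7.9 × (26770)² = 1.118 × 10⁻⁵ × 7.9 × 716,632,900 ≈ 63,294.5 × g
Target RCF = 63,294.5 − 22,500 = 40,794.5 × g
N² = 40,794.5 / (8.8322 × 10⁻⁵) = 461,883,789
N ≈ √461,883,789 ≈ 21,491.5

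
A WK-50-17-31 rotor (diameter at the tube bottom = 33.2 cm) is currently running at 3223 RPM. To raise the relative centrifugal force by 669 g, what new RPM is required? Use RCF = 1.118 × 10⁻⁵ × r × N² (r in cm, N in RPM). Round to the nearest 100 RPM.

r = 33.2 / 2 = 16.6 cm
Current RCF = 1.118 × 10⁻⁵ × 16.6 × (3223)² = 1.118 × 10⁻⁵ × 16.6 × 10,387,729 ≈ 1,927.8 × g
Target RCF = 1,927.8 + 669 = 2,596.8 × g
N² = 2,596.8 / (18.5588 × 10⁻⁵) = 13,992,284
N ≈ √13,992,284 ≈ 3,740.6

≈ 3700 RPM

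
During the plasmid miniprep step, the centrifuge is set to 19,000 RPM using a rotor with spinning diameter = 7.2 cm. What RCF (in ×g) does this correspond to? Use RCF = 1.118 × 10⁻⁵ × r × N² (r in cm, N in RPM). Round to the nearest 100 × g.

14500 ×g

r = 7.2 / 2 = 3.6 cm
RCF = 1.118 × 10⁻⁵ × 3.6 × (19000)² = 1.118 × 10⁻⁵ × 3.6 × 361,000,000 ≈ 14,529.5 × g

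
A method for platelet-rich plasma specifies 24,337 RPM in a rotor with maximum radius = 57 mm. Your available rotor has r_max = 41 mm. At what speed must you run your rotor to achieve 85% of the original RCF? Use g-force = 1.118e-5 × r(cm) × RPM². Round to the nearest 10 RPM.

26460 RPM

Original rotor: r = 57 mm = 5.7 cm
RCF_original = 1.118 × 10⁻⁵ × 5.7 × (24337)² = 1.118 × 10⁻⁵ × 5.7 × 592,289,569 ≈ 37,744.2 × g
Target RCF = 0.85 × 37,744.2 ≈ 32,082.6 × g
Your rotor: r = 41 mm = 4.1 cm
32,082.6 = 1.118 × 10⁻⁵ × 4.1 × N²
N² = 32,082.6 / (4.5838 × 10⁻⁵) = 699,912,736
N ≈ √699,912,736 ≈ 26,455.9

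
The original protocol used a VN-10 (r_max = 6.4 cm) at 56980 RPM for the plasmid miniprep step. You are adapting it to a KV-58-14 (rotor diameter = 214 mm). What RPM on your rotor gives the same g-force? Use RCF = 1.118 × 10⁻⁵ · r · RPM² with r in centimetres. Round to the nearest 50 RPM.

44050 RPM

RCF_original = 1.118 × 10⁻⁵ × 6.4 × (56980)² = 1.118 × 10⁻⁵ × 6.4 × 3,246,720,400 ≈ 232,309.3 × g
Your rotor: r = 214 mm / 2 = 107 mm = 10.7 cm
232,309.3 = 1.118 × 10⁻⁵ × 10.7 × N²
N² = 232,309.3 / (11.9626 × 10⁻⁵) = 1,941,963,286
N ≈ √1,941,963,286 ≈ 44,067.7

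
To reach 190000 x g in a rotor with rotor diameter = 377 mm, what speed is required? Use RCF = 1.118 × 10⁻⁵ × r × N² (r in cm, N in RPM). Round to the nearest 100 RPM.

N ≈ 30000 RPM

r = 377 mm / 2 = 188.5 mm = 18.85 cm
190,000 = 1.118 × 10⁻⁵ × 18.85 × N²
N² = 190,000 / (21.0743 × 10⁻⁵) = 901,572,057
N ≈ √901,572,057 ≈ 30,026.2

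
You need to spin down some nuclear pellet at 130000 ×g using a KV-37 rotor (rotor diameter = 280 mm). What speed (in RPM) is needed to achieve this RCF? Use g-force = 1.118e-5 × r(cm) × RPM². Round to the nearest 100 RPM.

r = 280 mm / 2 = 140 mm = 14 cm
130,000 = 1.118 × 10⁻⁵ × 14 × N²
N² = 130,000 / (15.652 × 10⁻⁵) = 830,564,784
N ≈ √830,564,784 ≈ 28,819.5

≈ 28800 RPM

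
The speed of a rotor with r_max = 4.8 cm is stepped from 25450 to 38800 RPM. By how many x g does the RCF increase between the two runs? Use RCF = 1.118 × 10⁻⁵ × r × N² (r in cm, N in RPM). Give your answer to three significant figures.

≈ 46000 x g

RCF₁ = 1.118 × 10⁻⁵ × 4.8 × (25450)² = 1.118 × 10⁻⁵ × 4.8 × 647,702,500 ≈ 34,758.3 × g
RCF₂ = 1.118 × 10⁻⁵ × 4.8 × (38800)² = 1.118 × 10⁻⁵ × 4.8 × 1,505,440,000 ≈ 80,787.9 × g
Increase = 80,787.9 − 34,758.3 = 46,029.6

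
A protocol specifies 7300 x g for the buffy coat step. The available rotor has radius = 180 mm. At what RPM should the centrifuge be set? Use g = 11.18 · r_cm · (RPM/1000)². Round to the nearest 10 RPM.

r = 180 mm = 18.0 cm
7,300 = 11.18 × 18 × (N/1000)²
(N/1000)² = 7,300 / 201.24 = 36.27509
N = 1000 × √36.27509 ≈ 6,022.9

6020 RPM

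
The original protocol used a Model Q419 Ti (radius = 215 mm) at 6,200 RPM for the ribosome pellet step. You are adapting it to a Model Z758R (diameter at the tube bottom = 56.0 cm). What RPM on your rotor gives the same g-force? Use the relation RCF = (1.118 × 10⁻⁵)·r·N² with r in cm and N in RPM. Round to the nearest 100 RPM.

≈ 5400 RPM

Original rotor: r = 215 mm = 21.5 cm
RCF = 1.118 × 10⁻⁵ × r × N²
RCF_original = 1.118 × 10⁻⁵ × 21.5 × (6200)² = 1.118 × 10⁻⁵ × 21.5 × 38,440,000 ≈ 9,239.8 × g
Your rotor: r = 56.0 / 2 = 28 cm
9,239.8 = 1.118 × 10⁻⁵ × 28 × N²
N² = 9,239.8 / (31.304 × 10⁻⁵) = 29,516,356
N ≈ √29,516,356 ≈ 5,432.9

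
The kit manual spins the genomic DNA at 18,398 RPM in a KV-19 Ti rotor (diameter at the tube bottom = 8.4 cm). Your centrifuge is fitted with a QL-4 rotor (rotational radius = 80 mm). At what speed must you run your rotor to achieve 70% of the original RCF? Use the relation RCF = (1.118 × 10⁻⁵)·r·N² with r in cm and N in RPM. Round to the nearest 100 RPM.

Original rotor: r = 8.4 / 2 = 4.2 cm
RCF = 1.118 × 10⁻⁵ × r × N²
RCF_original = 1.118 × 10⁻⁵ × 4.2 × (18398)² = 1.118 × 10⁻⁵ × 4.2 × 338,486,404 ≈ 15,894 × g
Target RCF = 0.7 × 15,894 ≈ 11,125.8 × g
Your rotor: r = 80 mm = 8.0 cm
11,125.8 = 1.118 × 10⁻⁵ × 8 × N²
N² = 11,125.8 / (8.944 × 10⁻⁵) = 124,394,007
N ≈ √124,394,007 ≈ 11,153.2

≈ 11200 RPM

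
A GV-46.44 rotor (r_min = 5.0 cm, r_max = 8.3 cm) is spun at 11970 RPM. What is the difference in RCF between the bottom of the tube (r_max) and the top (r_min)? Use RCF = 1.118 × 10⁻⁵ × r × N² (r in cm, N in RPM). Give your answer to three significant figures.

ΔRCF = 1.118 × 10⁻⁵ × (r_max − r_min) × N² = 1.118 × 10⁻⁵ × 3.3 × 143,280,900 ≈ 5,286.2

5290 g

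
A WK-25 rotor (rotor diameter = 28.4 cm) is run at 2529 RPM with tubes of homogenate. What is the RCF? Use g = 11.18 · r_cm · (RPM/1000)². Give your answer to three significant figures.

r = 28.4 / 2 = 14.2 cm
RCF = 11.18 × r × (N/1000)²
RCF = 11.18 × 14.2 × (2.529)² = 11.18 × 14.2 × 6.395841 ≈ 1,015.4 × g

≈ 1020 × g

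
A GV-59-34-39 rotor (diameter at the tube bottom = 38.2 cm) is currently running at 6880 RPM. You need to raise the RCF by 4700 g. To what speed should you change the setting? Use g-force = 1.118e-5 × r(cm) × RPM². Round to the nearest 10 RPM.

r = 38.2 / 2 = 19.1 cm
Current RCF = 1.118 × 10⁻⁵ × 19.1 × (6880)² = 1.118 × 10⁻⁵ × 19.1 × 47,334,400 ≈ 10,107.7 × g
Target RCF = 10,107.7 + 4,700 = 14,807.7 × g
N² = 14,807.7 / (21.3538 × 10⁻⁵) = 69,344,566
N ≈ √69,344,566 ≈ 8,327.3

N₂ ≈ 8330 RPM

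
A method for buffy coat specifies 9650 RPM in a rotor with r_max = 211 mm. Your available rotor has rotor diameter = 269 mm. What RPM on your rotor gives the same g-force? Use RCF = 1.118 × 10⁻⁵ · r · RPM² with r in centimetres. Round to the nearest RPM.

≈ 12087 RPM

Original rotor: r = 211 mm = 21.1 cm
RCF = 1.118 × 10⁻⁵ × r × N²
RCF_original = 1.118 × 10⁻⁵ × 21.1 × (9650)² = 1.118 × 10⁻⁵ × 21.1 × 93,122,500 ≈ 21,967.4 × g
Your rotor: r = 269 mm / 2 = 134.5 mm = 13.45 cm
21,967.4 = 1.118 × 10⁻⁵ × 13.45 × N²
N² = 21,967.4 / (15.0371 × 10⁻⁵) = 146,088,009
N ≈ √146,088,009 ≈ 12,086.7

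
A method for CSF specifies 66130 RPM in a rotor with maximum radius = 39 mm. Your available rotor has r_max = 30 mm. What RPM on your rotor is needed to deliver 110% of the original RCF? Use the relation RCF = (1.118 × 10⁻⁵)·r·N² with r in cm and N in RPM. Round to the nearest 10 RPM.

≈ 79080 RPM

Original rotor: r = 39 mm = 3.9 cm
RCF_original = 1.118 × 10⁻⁵ × 3.9 × (66130)² = 1.118 × 10⁻⁵ × 3.9 × 4,373,176,900 ≈ 190,679.3 × g
Target RCF = 1.1 × 190,679.3 ≈ 209,747.2 × g
Your rotor: r = 30 mm = 3.0 cm
209,747.2 = 1.118 × 10⁻⁵ × 3 × N²
N² = 209,747.2 / (3.354 × 10⁻⁵) = 6,253,643,411
N ≈ √6,253,643,411 ≈ 79,080.0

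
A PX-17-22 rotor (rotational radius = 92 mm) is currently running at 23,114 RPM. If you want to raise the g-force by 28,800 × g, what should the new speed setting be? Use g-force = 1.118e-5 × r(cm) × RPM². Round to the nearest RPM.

28535 RPM

r = 92 mm = 9.2 cm
Current RCF = 1.118 × 10⁻⁵ × 9.2 × (23114)² = 1.118 × 10⁻⁵ × 9.2 × 534,256,996 ≈ 54,951.5 × g
Target RCF = 54,951.5 + 28,800 = 83,751.5 × g
N² = 83,751.5 / (10.2856 × 10⁻⁵) = 814,259,742
N ≈ √814,259,742 ≈ 28,535.2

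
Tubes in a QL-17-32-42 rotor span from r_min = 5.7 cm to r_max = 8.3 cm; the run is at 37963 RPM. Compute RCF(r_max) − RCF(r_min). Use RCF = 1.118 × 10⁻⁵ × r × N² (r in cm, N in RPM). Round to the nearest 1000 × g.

RCF_max = 1.118 × 10⁻⁵ × 8.3 × (37963)² = 1.118 × 10⁻⁵ × 8.3 × 1,441,189,369 ≈ 133,733.7 × g
RCF_min = 1.118 × 10⁻⁵ × 5.7 × (37963)² = 1.118 × 10⁻⁵ × 5.7 × 1,441,189,369 ≈ 91,841.2 × g
ΔRCF = 133,733.7 − 91,841.2 = 41,892.5

≈ 42000 × g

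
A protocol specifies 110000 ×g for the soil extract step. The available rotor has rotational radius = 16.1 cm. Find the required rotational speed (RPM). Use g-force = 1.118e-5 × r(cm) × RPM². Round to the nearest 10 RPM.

RCF = 1.118 × 10⁻⁵ × r × N²
110,000 = 1.118 × 10⁻⁵ × 16.1 × N²
N² = 110,000 / (17.9998 × 10⁻⁵) = 611,117,901
N ≈ √611,117,901 ≈ 24,720.8

N ≈ 24720 RPM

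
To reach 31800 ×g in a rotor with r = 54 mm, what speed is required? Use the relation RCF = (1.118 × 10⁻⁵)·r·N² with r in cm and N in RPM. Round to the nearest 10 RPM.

≈ 22950 RPM

r = 54 mm = 5.4 cm
RCF = 1.118 × 10⁻⁵ × r × N²
31,800 = 1.118 × 10⁻⁵ × 5.4 × N²
N² = 31,800 / (6.0372 × 10⁻⁵) = 526,734,248
N ≈ √526,734,248 ≈ 22,950.7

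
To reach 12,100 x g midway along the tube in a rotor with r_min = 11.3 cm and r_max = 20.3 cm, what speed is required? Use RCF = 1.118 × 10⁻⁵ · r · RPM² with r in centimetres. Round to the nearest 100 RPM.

r_avg = (11.3 + 20.3) / 2 = 15.8 cm
12,100 = 1.118 × 10⁻⁵ × 15.8 × N²
N² = 12,100 / (17.6644 × 10⁻⁵) = 68,499,355
N ≈ √68,499,355 ≈ 8,276.4

8300 RPM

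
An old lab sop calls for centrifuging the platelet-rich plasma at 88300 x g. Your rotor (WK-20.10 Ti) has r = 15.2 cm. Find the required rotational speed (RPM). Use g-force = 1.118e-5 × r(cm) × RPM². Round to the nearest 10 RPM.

N ≈ 22790 RPM

88,300 = 1.118 × 10⁻⁵ × 15.2 × N²
N² = 88,300 / (16.9936 × 10⁻⁵) = 519,607,382
N ≈ √519,607,382 ≈ 22,794.9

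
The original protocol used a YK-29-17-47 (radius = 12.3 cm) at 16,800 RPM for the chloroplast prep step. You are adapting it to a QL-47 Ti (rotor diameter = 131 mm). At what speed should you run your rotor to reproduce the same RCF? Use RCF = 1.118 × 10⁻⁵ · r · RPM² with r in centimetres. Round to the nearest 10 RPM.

≈ 23020 RPM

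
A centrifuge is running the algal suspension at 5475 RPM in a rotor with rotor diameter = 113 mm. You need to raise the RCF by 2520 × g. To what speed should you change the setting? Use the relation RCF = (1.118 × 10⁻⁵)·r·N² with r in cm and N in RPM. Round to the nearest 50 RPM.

r = 113 mm / 2 = 56.5 mm = 5.65 cm
Current RCF = 1.118 × 10⁻⁵ × 5.65 × (5475)² = 1.118 × 10⁻⁵ × 5.65 × 29,975,625 ≈ 1,893.5 × g
Target RCF = 1,893.5 + 2,520 = 4,413.5 × g
N² = 4,413.5 / (6.3167 × 10⁻⁵) = 69,870,344
N ≈ √69,870,344 ≈ 8,358.8

8350 RPM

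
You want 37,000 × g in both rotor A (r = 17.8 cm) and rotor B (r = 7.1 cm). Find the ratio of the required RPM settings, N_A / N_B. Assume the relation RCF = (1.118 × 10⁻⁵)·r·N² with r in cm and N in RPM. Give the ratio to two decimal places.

0.63

At fixed RCF, N ∝ 1/√r, so N_A/N_B = √(r_B/r_A) = √(7.1/17.8) = √0.398876 = 0.6316.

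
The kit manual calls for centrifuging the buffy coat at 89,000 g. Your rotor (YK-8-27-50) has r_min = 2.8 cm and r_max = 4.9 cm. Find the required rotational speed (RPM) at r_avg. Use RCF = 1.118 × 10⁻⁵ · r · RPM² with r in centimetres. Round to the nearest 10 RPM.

N ≈ 45470 RPM

r_avg = (2.8 + 4.9) / 2 = 3.85 cm
RCF = 1.118 × 10⁻⁵ × r × N²
89,000 = 1.118 × 10⁻⁵ × 3.85 × N²
N² = 89,000 / (4.3043 × 10⁻⁵) = 2,067,699,742
N ≈ √2,067,699,742 ≈ 45,472.0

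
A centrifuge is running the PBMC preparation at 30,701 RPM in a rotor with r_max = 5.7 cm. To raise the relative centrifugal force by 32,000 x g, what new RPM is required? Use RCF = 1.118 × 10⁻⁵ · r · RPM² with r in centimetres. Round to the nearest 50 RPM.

N₂ ≈ 38000 RPM

Current RCF = 1.118 × 10⁻⁵ × 5.7 × (30701)² = 1.118 × 10⁻⁵ × 5.7 × 942,551,401 ≈ 60,065 × g
Target RCF = 60,065 + 32,000 = 92,065 × g
N² = 92,065 / (6.3726 × 10⁻⁵) = 1,444,700,750
N ≈ √1,444,700,750 ≈ 38,009.2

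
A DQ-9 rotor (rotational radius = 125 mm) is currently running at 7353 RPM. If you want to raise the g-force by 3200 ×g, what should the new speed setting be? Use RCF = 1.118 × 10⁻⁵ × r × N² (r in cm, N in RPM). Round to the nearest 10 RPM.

≈ 8770 RPM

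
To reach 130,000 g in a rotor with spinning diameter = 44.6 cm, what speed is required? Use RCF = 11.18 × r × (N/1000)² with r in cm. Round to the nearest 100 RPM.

22800 RPM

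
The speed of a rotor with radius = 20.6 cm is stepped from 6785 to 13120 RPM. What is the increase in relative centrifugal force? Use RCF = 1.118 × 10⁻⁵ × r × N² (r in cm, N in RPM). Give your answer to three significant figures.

29000 ×g

RCF₁ = 1.118 × 10⁻⁵ × 20.6 × (6785)² = 1.118 × 10⁻⁵ × 20.6 × 46,036,225 ≈ 10,602.5 × g
RCF₂ = 1.118 × 10⁻⁵ × 20.6 × (13120)² = 1.118 × 10⁻⁵ × 20.6 × 172,134,400 ≈ 39,643.9 × g
Increase = 39,643.9 − 10,602.5 = 29,041.4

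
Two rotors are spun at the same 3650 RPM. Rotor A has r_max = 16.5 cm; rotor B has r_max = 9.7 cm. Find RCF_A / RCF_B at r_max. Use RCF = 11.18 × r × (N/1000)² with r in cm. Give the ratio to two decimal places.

At fixed N, RCF ∝ r, so RCF_A/RCF_B = r_A/r_B = 16.5 / 9.7 = 1.7010.

1.70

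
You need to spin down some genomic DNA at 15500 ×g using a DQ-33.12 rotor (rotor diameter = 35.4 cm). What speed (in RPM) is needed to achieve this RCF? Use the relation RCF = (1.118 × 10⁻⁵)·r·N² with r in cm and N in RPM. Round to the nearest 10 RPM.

r = 35.4 / 2 = 17.7 cm
RCF = 1.118 × 10⁻⁵ × r × N²
15,500 = 1.118 × 10⁻⁵ × 17.7 × N²
N² = 15,500 / (19.7886 × 10⁻⁵) = 78,327,926
N ≈ √78,327,926 ≈ 8,850.3

8850 RPM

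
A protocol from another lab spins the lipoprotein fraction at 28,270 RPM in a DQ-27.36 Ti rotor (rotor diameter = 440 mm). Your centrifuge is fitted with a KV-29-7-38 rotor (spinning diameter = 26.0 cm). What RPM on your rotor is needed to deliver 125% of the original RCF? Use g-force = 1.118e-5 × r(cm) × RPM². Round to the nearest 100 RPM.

Original rotor: r = 440 mm / 2 = 220 mm = 22 cm
RCF_original = 1.118 × 10⁻⁵ × 22 × (28270)² = 1.118 × 10⁻⁵ × 22 × 799,192,900 ≈ 196,569.5 × g
Target RCF = 1.25 × 196,569.5 ≈ 245,711.9 × g
Your rotor: r = 26.0 / 2 = 13 cm
245,711.9 = 1.118 × 10⁻⁵ × 13 × N²
N² = 245,711.9 / (14.534 × 10⁻⁵) = 1,690,600,661
N ≈ √1,690,600,661 ≈ 41,116.9

41100 RPM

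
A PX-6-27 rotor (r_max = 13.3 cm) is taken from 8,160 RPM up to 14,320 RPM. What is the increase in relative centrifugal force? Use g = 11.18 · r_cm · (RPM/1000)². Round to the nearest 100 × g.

RCF₁ = 11.18 × 13.3 × (8.16)² = 11.18 × 13.3 × 66.5856 ≈ 9,900.9 × g
RCF₂ = 11.18 × 13.3 × (14.32)² = 11.18 × 13.3 × 205.0624 ≈ 30,491.5 × g
Increase = 30,491.5 − 9,900.9 = 20,590.6

20600 ×g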